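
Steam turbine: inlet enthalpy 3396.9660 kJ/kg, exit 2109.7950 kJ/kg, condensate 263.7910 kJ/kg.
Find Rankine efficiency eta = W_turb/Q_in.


W = 1287.1710 kJ/kg
Q_in = 3133.1750 kJ/kg
eta = 0.4108 = 41.0820%

eta = 41.0820%


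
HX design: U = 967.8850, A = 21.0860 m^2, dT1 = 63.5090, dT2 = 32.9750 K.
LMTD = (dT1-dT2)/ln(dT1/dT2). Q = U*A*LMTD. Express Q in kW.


LMTD = 46.5861 K
Q = 967.8850 * 21.0860 * 46.5861 = 950766.9321 W = 950.7669 kW

950.7669 kW


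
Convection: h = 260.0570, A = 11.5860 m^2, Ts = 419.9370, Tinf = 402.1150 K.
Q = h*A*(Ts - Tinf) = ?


dT = 17.8220 K
Q = 260.0570 * 11.5860 * 17.8220 = 53698.0496 W

53698.0496 W


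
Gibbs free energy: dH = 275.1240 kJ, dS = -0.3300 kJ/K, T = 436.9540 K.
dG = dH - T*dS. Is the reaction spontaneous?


T*dS = 436.9540 * -0.3300 = -144.1948 kJ
dG = 275.1240 + 144.1948 = 419.3188 kJ (non-spontaneous)

dG = 419.3188 kJ, non-spontaneous


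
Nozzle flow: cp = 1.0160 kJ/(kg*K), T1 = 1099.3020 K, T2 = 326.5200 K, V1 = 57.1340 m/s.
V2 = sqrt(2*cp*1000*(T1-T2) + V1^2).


dT = 772.7820 K
2*cp*1000*dT = 1570293.0240
V1^2 = 3264.2940
V2 = sqrt(1573557.3180) = 1254.4151 m/s

1254.4151 m/s


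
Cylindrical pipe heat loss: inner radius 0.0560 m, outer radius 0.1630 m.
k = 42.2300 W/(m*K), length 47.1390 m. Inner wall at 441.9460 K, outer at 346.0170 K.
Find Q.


dT = 95.9290 K
ln(ro/ri) = 1.0684
Q = 2*pi*42.2300*47.1390*95.9290 / 1.0684 = 1123047.0685 W

1123047.0685 W


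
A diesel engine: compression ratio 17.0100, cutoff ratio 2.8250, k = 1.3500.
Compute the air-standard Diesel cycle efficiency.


r^(k-1) = 2.6962
rc^k = 4.0633
eta = 0.5389 = 53.8851%

53.8851%


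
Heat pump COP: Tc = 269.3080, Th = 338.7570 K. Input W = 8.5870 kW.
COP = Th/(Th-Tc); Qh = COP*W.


COP = 338.7570 / 69.4490 = 4.8778
Qh = 4.8778 * 8.5870 = 41.8855 kW

COP = 4.8778, Qh = 41.8855 kW


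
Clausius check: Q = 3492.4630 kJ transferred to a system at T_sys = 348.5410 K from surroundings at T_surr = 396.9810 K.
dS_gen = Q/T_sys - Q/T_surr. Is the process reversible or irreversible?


dS_sys = 3492.4630/348.5410 = 10.0202 kJ/K
dS_surr = -3492.4630/396.9810 = -8.7976 kJ/K
dS_gen = 10.0202 - 8.7976 = 1.2227 kJ/K (irreversible)

dS_gen = 1.2227 kJ/K, irreversible


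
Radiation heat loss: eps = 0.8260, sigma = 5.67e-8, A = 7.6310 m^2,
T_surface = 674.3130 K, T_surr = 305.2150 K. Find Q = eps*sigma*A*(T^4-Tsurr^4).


T^4 = 2.0675e+11
Tsurr^4 = 8.6781e+09
Q = 0.8260 * 5.67e-8 * 7.6310 * 1.9807e+11 = 70789.3813 W

70789.3813 W


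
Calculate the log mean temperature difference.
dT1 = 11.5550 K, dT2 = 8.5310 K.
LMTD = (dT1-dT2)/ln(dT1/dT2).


dT1/dT2 = 1.3545
ln(dT1/dT2) = 0.3034
LMTD = 3.0240 / 0.3034 = 9.9667 K

9.9667 K


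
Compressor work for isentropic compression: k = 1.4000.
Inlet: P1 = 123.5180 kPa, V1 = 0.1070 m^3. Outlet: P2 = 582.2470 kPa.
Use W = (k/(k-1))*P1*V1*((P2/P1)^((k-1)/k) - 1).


(k-1)/k = 0.2857
(P2/P1)^exp = 1.5574
W = 3.5000 * 123.5180 * 0.1070 * (1.5574 - 1) = 25.7828 kJ

25.7828 kJ


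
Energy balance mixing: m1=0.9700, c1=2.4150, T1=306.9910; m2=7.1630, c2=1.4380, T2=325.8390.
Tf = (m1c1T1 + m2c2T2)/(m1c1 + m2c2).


num = 4075.4118
den = 12.6429
Tf = 322.3467 K

322.3467 K


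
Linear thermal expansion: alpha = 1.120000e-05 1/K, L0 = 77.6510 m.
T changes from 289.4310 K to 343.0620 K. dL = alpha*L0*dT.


dT = 53.6310 K
dL = 1.120000e-05 * 77.6510 * 53.6310 = 0.046642 m
L_final = 77.697642 m

dL = 0.046642 m


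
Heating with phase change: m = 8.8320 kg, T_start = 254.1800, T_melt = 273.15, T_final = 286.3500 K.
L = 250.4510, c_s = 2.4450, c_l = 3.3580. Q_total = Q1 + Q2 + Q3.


Q1 (sensible, solid) = 8.8320 * 2.4450 * 18.9700 = 409.6427 kJ
Q2 (latent) = 8.8320 * 250.4510 = 2211.9832 kJ
Q3 (sensible, liquid) = 8.8320 * 3.3580 * 13.2000 = 391.4837 kJ
Q_total = 3013.1097 kJ

3013.1097 kJ


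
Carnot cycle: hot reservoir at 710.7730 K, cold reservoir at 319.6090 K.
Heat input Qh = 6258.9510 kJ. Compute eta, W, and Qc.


eta = 1 - 319.6090/710.7730 = 0.5503
W = 0.5503 * 6258.9510 = 3444.5263 kJ
Qc = 6258.9510 - 3444.5263 = 2814.4247 kJ

eta = 55.0336%, W = 3444.5263 kJ, Qc = 2814.4247 kJ


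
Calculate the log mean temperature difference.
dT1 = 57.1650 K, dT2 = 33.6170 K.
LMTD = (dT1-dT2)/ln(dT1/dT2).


dT1/dT2 = 1.7005
ln(dT1/dT2) = 0.5309
LMTD = 23.5480 / 0.5309 = 44.3540 K

44.3540 K


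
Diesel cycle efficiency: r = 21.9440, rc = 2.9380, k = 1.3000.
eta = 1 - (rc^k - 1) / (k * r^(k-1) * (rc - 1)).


r^(k-1) = 2.5258
rc^k = 4.0595
eta = 0.5192 = 51.9214%

51.9214%


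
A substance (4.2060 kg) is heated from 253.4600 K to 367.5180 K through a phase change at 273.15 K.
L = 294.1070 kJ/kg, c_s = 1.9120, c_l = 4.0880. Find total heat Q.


Q1 (sensible, solid) = 4.2060 * 1.9120 * 19.6900 = 158.3445 kJ
Q2 (latent) = 4.2060 * 294.1070 = 1237.0140 kJ
Q3 (sensible, liquid) = 4.2060 * 4.0880 * 94.3680 = 1622.5755 kJ
Q_total = 3017.9340 kJ

3017.9340 kJ


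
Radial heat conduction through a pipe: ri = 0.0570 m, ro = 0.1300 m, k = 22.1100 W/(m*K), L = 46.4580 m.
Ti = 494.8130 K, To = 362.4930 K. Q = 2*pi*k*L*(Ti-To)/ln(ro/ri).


dT = 132.3200 K
ln(ro/ri) = 0.8245
Q = 2*pi*22.1100*46.4580*132.3200 / 0.8245 = 1035792.6173 W

1035792.6173 W


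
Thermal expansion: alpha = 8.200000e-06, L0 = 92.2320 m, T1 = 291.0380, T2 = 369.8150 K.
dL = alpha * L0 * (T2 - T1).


dT = 78.7770 K
dL = 8.200000e-06 * 92.2320 * 78.7770 = 0.059579 m
L_final = 92.291579 m

dL = 0.059579 m


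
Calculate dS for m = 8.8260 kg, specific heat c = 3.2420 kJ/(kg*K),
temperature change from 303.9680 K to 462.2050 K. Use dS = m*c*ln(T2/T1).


T2/T1 = 1.5206
ln(T2/T1) = 0.4191
dS = 8.8260 * 3.2420 * 0.4191 = 11.9917 kJ/K

11.9917 kJ/K


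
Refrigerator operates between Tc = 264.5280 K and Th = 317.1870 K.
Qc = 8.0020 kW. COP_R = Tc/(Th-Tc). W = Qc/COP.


COP = 264.5280 / 52.6590 = 5.0234
W = 8.0020 / 5.0234 = 1.5929 kW

COP = 5.0234, W = 1.5929 kW


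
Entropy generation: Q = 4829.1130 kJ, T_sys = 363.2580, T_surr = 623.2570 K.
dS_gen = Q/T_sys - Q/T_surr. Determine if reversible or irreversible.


dS_sys = 4829.1130/363.2580 = 13.2939 kJ/K
dS_surr = -4829.1130/623.2570 = -7.7482 kJ/K
dS_gen = 13.2939 - 7.7482 = 5.5457 kJ/K (irreversible)

dS_gen = 5.5457 kJ/K, irreversible


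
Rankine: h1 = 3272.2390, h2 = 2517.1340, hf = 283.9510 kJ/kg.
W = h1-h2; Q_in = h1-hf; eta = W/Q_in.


W = 755.1050 kJ/kg
Q_in = 2988.2880 kJ/kg
eta = 0.2527 = 25.2688%

eta = 25.2688%


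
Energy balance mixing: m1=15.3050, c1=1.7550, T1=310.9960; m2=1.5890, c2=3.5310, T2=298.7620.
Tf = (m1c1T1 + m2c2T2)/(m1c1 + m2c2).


num = 10029.7197
den = 32.4710
Tf = 308.8821 K

308.8821 K


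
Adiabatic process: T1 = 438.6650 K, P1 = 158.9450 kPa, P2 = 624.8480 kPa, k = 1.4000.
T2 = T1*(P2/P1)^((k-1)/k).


(k-1)/k = 0.2857
(P2/P1)^exp = 1.4786
T2 = 438.6650 * 1.4786 = 648.6314 K

648.6314 K


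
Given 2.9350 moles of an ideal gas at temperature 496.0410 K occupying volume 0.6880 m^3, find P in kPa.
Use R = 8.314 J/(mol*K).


P = nRT/V = 2.9350 * 8.314 * 496.0410 / 0.6880
= 12104.1891 / 0.6880 = 17593.2981 Pa = 17.5933 kPa

17.5933 kPa


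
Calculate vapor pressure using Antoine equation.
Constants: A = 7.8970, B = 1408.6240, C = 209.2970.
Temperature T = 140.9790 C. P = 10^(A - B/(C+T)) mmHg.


C+T = 350.2760
B/(C+T) = 4.0215
log10(P) = 7.8970 - 4.0215 = 3.8755
P = 10^3.8755 = 7508.1202 mmHg

7508.1202 mmHg


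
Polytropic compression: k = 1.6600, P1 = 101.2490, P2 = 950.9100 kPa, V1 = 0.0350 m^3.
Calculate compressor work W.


(k-1)/k = 0.3976
(P2/P1)^exp = 2.4364
W = 2.5152 * 101.2490 * 0.0350 * (2.4364 - 1) = 12.8029 kJ

12.8029 kJ


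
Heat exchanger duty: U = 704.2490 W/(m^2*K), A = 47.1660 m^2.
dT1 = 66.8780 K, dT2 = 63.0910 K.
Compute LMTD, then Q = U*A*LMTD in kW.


LMTD = 64.9661 K
Q = 704.2490 * 47.1660 * 64.9661 = 2157953.6674 W = 2157.9537 kW

2157.9537 kW


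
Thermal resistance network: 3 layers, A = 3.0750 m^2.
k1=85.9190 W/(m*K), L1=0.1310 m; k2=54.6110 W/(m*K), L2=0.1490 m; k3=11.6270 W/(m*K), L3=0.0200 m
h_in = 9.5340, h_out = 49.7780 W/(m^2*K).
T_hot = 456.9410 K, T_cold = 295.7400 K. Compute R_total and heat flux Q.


R_conv_in = 1/(9.5340*3.0750) = 0.0341
R_1 = 0.1310/(85.9190*3.0750) = 0.0005
R_2 = 0.1490/(54.6110*3.0750) = 0.0009
R_3 = 0.0200/(11.6270*3.0750) = 0.0006
R_conv_out = 1/(49.7780*3.0750) = 0.0065
R_total = 0.0426 K/W
Q = 161.2010 / 0.0426 = 3785.3562 W

R_total = 0.0426 K/W, Q = 3785.3562 W


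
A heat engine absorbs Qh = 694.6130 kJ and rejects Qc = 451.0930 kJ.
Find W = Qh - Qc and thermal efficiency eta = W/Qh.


W = 694.6130 - 451.0930 = 243.5200 kJ
eta = 243.5200 / 694.6130 = 0.3506 = 35.0584%

W = 243.5200 kJ, eta = 35.0584%


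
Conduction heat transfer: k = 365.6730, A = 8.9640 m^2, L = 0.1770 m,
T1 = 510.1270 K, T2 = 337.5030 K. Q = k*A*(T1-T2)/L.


dT = 172.6240 K
Q = 365.6730 * 8.9640 * 172.6240 / 0.1770 = 3196852.8919 W

3196852.8919 W


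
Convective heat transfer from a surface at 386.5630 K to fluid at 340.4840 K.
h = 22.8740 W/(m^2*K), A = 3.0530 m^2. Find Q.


dT = 46.0790 K
Q = 22.8740 * 3.0530 * 46.0790 = 3217.8957 W

3217.8957 W


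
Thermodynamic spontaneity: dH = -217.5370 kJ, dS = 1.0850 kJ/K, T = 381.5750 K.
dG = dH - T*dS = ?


T*dS = 381.5750 * 1.0850 = 414.0089 kJ
dG = -217.5370 - 414.0089 = -631.5459 kJ (spontaneous)

dG = -631.5459 kJ, spontaneous


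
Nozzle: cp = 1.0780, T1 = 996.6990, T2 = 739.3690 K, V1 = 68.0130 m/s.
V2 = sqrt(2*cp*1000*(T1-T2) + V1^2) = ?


dT = 257.3300 K
2*cp*1000*dT = 554803.4800
V1^2 = 4625.7682
V2 = sqrt(559429.2482) = 747.9500 m/s

747.9500 m/s


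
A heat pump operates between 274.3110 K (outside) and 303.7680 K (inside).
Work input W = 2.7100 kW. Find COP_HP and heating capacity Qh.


COP = 303.7680 / 29.4570 = 10.3123
Qh = 10.3123 * 2.7100 = 27.9462 kW

COP = 10.3123, Qh = 27.9462 kW


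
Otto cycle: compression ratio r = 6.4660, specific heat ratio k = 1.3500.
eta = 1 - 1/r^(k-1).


r^(k-1) = 1.9219
eta = 1 - 1/1.9219 = 0.4797 = 47.9672%

47.9672%


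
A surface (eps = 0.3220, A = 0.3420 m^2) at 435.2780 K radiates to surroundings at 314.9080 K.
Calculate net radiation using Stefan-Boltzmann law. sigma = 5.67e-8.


T^4 = 3.5898e+10
Tsurr^4 = 9.8341e+09
Q = 0.3220 * 5.67e-8 * 0.3420 * 2.6064e+10 = 162.7420 W

162.7420 W


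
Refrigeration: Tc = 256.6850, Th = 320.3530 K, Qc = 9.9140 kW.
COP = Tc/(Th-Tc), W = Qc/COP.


COP = 256.6850 / 63.6680 = 4.0316
W = 9.9140 / 4.0316 = 2.4591 kW

COP = 4.0316, W = 2.4591 kW


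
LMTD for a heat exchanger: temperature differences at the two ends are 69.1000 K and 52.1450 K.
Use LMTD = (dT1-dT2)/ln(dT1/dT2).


dT1/dT2 = 1.3252
ln(dT1/dT2) = 0.2815
LMTD = 16.9550 / 0.2815 = 60.2253 K

60.2253 K


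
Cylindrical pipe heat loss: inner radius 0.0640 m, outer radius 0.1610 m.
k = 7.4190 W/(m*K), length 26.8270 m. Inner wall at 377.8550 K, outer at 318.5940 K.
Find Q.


dT = 59.2610 K
ln(ro/ri) = 0.9225
Q = 2*pi*7.4190*26.8270*59.2610 / 0.9225 = 80332.2499 W

80332.2499 W


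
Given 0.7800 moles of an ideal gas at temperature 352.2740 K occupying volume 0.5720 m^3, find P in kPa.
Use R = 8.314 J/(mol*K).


P = nRT/V = 0.7800 * 8.314 * 352.2740 / 0.5720
= 2284.4687 / 0.5720 = 3993.8264 Pa = 3.9938 kPa

3.9938 kPa


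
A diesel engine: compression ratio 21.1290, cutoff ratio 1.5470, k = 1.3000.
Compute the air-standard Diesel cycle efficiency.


r^(k-1) = 2.4973
rc^k = 1.7633
eta = 0.5701 = 57.0140%

57.0140%


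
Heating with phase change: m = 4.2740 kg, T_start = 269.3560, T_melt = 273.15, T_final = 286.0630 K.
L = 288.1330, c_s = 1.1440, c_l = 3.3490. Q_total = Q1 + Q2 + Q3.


Q1 (sensible, solid) = 4.2740 * 1.1440 * 3.7940 = 18.5506 kJ
Q2 (latent) = 4.2740 * 288.1330 = 1231.4804 kJ
Q3 (sensible, liquid) = 4.2740 * 3.3490 * 12.9130 = 184.8319 kJ
Q_total = 1434.8629 kJ

1434.8629 kJ


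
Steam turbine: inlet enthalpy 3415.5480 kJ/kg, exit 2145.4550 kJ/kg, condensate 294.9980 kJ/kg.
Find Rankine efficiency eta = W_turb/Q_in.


W = 1270.0930 kJ/kg
Q_in = 3120.5500 kJ/kg
eta = 0.4070 = 40.7009%

eta = 40.7009%


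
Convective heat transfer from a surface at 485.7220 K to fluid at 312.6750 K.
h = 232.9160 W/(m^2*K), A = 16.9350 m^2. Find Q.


dT = 173.0470 K
Q = 232.9160 * 16.9350 * 173.0470 = 682572.2039 W

682572.2039 W


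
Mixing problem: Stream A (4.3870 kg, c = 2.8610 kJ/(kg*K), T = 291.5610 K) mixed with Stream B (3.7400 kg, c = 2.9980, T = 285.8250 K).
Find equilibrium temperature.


num = 6864.2610
den = 23.7637
Tf = 288.8546 K

288.8546 K


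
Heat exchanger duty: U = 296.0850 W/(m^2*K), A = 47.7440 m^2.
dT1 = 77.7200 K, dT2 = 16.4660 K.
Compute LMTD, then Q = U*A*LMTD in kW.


LMTD = 39.4725 K
Q = 296.0850 * 47.7440 * 39.4725 = 557994.2493 W = 557.9942 kW

557.9942 kW


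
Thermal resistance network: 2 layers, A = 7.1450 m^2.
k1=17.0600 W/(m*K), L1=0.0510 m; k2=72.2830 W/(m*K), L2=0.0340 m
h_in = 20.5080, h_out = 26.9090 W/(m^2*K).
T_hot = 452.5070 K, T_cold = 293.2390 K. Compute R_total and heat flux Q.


R_conv_in = 1/(20.5080*7.1450) = 0.0068
R_1 = 0.0510/(17.0600*7.1450) = 0.0004
R_2 = 0.0340/(72.2830*7.1450) = 6.5833e-05
R_conv_out = 1/(26.9090*7.1450) = 0.0052
R_total = 0.0125 K/W
Q = 159.2680 / 0.0125 = 12731.3093 W

R_total = 0.0125 K/W, Q = 12731.3093 W


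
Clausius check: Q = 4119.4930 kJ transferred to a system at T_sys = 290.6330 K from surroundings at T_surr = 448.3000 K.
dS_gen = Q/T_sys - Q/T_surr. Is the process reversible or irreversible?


dS_sys = 4119.4930/290.6330 = 14.1742 kJ/K
dS_surr = -4119.4930/448.3000 = -9.1891 kJ/K
dS_gen = 14.1742 - 9.1891 = 4.9851 kJ/K (irreversible)

dS_gen = 4.9851 kJ/K, irreversible


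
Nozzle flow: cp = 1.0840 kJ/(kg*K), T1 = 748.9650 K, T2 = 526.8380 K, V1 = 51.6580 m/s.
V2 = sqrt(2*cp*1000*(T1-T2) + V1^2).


dT = 222.1270 K
2*cp*1000*dT = 481571.3360
V1^2 = 2668.5490
V2 = sqrt(484239.8850) = 695.8735 m/s

695.8735 m/s


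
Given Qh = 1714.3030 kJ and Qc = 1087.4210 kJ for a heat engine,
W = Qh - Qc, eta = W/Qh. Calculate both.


W = 1714.3030 - 1087.4210 = 626.8820 kJ
eta = 626.8820 / 1714.3030 = 0.3657 = 36.5677%

W = 626.8820 kJ, eta = 36.5677%


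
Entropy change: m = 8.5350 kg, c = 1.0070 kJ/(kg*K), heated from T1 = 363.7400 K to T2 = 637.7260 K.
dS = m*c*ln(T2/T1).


T2/T1 = 1.7532
ln(T2/T1) = 0.5615
dS = 8.5350 * 1.0070 * 0.5615 = 4.8257 kJ/K

4.8257 kJ/K


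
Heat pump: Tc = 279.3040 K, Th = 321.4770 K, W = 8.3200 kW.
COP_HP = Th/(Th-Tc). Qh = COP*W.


COP = 321.4770 / 42.1730 = 7.6228
Qh = 7.6228 * 8.3200 = 63.4218 kW

COP = 7.6228, Qh = 63.4218 kW


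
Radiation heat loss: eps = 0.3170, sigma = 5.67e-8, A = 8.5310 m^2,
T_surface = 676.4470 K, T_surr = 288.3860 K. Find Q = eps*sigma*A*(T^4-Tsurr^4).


T^4 = 2.0938e+11
Tsurr^4 = 6.9167e+09
Q = 0.3170 * 5.67e-8 * 8.5310 * 2.0246e+11 = 31044.7776 W

31044.7776 W


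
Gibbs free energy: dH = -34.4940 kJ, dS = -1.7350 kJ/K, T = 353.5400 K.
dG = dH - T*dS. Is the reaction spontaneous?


T*dS = 353.5400 * -1.7350 = -613.3919 kJ
dG = -34.4940 + 613.3919 = 578.8979 kJ (non-spontaneous)

dG = 578.8979 kJ, non-spontaneous


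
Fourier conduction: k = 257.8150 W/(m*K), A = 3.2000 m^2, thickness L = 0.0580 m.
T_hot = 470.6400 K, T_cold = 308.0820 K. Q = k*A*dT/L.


dT = 162.5580 K
Q = 257.8150 * 3.2000 * 162.5580 / 0.0580 = 2312269.8356 W

2312269.8356 W


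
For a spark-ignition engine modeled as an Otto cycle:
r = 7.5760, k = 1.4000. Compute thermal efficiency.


r^(k-1) = 2.2479
eta = 1 - 1/2.2479 = 0.5551 = 55.5139%

55.5139%


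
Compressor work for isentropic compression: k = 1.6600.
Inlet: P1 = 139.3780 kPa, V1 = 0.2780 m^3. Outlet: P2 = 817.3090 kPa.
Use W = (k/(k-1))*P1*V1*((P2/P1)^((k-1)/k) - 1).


(k-1)/k = 0.3976
(P2/P1)^exp = 2.0203
W = 2.5152 * 139.3780 * 0.2780 * (2.0203 - 1) = 99.4376 kJ

99.4376 kJ


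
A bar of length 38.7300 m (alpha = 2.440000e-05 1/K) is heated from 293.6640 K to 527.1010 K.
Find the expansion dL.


dT = 233.4370 K
dL = 2.440000e-05 * 38.7300 * 233.4370 = 0.220601 m
L_final = 38.950601 m

dL = 0.220601 m


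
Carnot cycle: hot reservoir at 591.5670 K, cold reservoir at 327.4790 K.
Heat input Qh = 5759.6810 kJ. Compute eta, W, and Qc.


eta = 1 - 327.4790/591.5670 = 0.4464
W = 0.4464 * 5759.6810 = 2571.2432 kJ
Qc = 5759.6810 - 2571.2432 = 3188.4378 kJ

eta = 44.6421%, W = 2571.2432 kJ, Qc = 3188.4378 kJ


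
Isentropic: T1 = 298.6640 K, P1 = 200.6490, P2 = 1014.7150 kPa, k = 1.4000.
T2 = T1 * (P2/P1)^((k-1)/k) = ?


(k-1)/k = 0.2857
(P2/P1)^exp = 1.5890
T2 = 298.6640 * 1.5890 = 474.5688 K

474.5688 K


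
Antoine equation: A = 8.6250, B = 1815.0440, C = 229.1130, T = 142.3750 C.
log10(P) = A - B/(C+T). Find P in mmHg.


C+T = 371.4880
B/(C+T) = 4.8859
log10(P) = 8.6250 - 4.8859 = 3.7391
P = 10^3.7391 = 5484.3456 mmHg

5484.3456 mmHg


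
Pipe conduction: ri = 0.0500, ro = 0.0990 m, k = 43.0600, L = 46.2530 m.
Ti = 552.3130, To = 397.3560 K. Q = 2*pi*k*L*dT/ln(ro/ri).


dT = 154.9570 K
ln(ro/ri) = 0.6831
Q = 2*pi*43.0600*46.2530*154.9570 / 0.6831 = 2838721.0678 W

2838721.0678 W


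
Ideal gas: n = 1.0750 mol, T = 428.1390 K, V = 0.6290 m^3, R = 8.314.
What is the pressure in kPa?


P = nRT/V = 1.0750 * 8.314 * 428.1390 / 0.6290
= 3826.5137 / 0.6290 = 6083.4876 Pa = 6.0835 kPa

6.0835 kPa


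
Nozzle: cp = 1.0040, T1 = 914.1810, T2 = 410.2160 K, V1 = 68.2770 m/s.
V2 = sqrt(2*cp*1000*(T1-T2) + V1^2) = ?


dT = 503.9650 K
2*cp*1000*dT = 1011961.7200
V1^2 = 4661.7487
V2 = sqrt(1016623.4687) = 1008.2775 m/s

1008.2775 m/s


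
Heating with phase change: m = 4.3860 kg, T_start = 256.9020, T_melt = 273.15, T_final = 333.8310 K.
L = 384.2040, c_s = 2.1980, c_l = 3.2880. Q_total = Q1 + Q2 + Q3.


Q1 (sensible, solid) = 4.3860 * 2.1980 * 16.2480 = 156.6377 kJ
Q2 (latent) = 4.3860 * 384.2040 = 1685.1187 kJ
Q3 (sensible, liquid) = 4.3860 * 3.2880 * 60.6810 = 875.0909 kJ
Q_total = 2716.8473 kJ

2716.8473 kJ


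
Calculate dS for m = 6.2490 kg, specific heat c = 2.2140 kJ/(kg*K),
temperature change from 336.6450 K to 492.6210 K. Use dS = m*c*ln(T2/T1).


T2/T1 = 1.4633
ln(T2/T1) = 0.3807
dS = 6.2490 * 2.2140 * 0.3807 = 5.2672 kJ/K

5.2672 kJ/K


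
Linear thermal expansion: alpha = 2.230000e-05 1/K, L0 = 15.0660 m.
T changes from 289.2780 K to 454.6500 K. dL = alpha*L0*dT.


dT = 165.3720 K
dL = 2.230000e-05 * 15.0660 * 165.3720 = 0.055560 m
L_final = 15.121560 m

dL = 0.055560 m


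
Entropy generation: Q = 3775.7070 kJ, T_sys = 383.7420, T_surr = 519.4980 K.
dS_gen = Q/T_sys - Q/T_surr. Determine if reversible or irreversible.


dS_sys = 3775.7070/383.7420 = 9.8392 kJ/K
dS_surr = -3775.7070/519.4980 = -7.2680 kJ/K
dS_gen = 9.8392 - 7.2680 = 2.5712 kJ/K (irreversible)

dS_gen = 2.5712 kJ/K, irreversible


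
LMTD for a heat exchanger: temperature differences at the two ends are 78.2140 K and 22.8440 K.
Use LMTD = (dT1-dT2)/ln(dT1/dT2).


dT1/dT2 = 3.4238
ln(dT1/dT2) = 1.2308
LMTD = 55.3700 / 1.2308 = 44.9885 K

44.9885 K


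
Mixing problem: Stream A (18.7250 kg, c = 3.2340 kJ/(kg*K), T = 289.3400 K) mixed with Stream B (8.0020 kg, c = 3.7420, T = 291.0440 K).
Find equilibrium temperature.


num = 26236.3325
den = 90.5001
Tf = 289.9038 K

289.9038 K


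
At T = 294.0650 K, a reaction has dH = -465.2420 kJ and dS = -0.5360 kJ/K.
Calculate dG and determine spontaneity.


T*dS = 294.0650 * -0.5360 = -157.6188 kJ
dG = -465.2420 + 157.6188 = -307.6232 kJ (spontaneous)

dG = -307.6232 kJ, spontaneous


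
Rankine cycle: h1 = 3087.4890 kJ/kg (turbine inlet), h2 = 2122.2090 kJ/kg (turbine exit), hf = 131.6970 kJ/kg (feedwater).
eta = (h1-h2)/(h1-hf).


W = 965.2800 kJ/kg
Q_in = 2955.7920 kJ/kg
eta = 0.3266 = 32.6572%

eta = 32.6572%


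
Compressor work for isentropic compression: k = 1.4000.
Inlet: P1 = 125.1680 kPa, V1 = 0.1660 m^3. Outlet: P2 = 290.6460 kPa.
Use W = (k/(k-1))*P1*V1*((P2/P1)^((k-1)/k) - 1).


(k-1)/k = 0.2857
(P2/P1)^exp = 1.2721
W = 3.5000 * 125.1680 * 0.1660 * (1.2721 - 1) = 19.7907 kJ

19.7907 kJ


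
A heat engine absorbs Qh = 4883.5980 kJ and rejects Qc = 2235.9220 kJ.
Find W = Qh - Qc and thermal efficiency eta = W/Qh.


W = 4883.5980 - 2235.9220 = 2647.6760 kJ
eta = 2647.6760 / 4883.5980 = 0.5422 = 54.2157%

W = 2647.6760 kJ, eta = 54.2157%


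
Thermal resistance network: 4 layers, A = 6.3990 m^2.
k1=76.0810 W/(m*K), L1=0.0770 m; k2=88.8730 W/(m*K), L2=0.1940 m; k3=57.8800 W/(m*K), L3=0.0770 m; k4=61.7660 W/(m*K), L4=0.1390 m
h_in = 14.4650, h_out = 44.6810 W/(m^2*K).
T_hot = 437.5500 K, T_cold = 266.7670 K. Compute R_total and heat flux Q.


R_conv_in = 1/(14.4650*6.3990) = 0.0108
R_1 = 0.0770/(76.0810*6.3990) = 0.0002
R_2 = 0.1940/(88.8730*6.3990) = 0.0003
R_3 = 0.0770/(57.8800*6.3990) = 0.0002
R_4 = 0.1390/(61.7660*6.3990) = 0.0004
R_conv_out = 1/(44.6810*6.3990) = 0.0035
R_total = 0.0154 K/W
Q = 170.7830 / 0.0154 = 11118.6438 W

R_total = 0.0154 K/W, Q = 11118.6438 W


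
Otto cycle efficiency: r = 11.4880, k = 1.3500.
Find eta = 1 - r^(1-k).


r^(k-1) = 2.3501
eta = 1 - 1/2.3501 = 0.5745 = 57.4485%

57.4485%


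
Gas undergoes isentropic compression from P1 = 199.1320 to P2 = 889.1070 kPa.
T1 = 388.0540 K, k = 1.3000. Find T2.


(k-1)/k = 0.2308
(P2/P1)^exp = 1.4124
T2 = 388.0540 * 1.4124 = 548.0864 K

548.0864 K


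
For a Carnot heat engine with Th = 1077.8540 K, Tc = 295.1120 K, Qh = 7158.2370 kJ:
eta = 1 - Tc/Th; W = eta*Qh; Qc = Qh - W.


eta = 1 - 295.1120/1077.8540 = 0.7262
W = 0.7262 * 7158.2370 = 5198.3411 kJ
Qc = 7158.2370 - 5198.3411 = 1959.8959 kJ

eta = 72.6204%, W = 5198.3411 kJ, Qc = 1959.8959 kJ


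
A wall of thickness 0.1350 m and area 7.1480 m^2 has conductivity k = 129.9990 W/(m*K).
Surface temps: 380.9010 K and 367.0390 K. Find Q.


dT = 13.8620 K
Q = 129.9990 * 7.1480 * 13.8620 / 0.1350 = 95415.0059 W

95415.0059 W


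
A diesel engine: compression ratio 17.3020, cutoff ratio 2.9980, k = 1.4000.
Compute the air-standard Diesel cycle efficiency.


r^(k-1) = 3.1278
rc^k = 4.6512
eta = 0.5827 = 58.2677%

58.2677%


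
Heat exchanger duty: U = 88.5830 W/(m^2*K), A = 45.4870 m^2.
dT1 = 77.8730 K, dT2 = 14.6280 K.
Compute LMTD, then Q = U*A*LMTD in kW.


LMTD = 37.8227 K
Q = 88.5830 * 45.4870 * 37.8227 = 152402.0378 W = 152.4020 kW

152.4020 kW


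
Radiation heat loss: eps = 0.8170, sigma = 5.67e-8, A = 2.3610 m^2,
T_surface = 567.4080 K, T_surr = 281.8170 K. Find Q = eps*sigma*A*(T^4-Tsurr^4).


T^4 = 1.0365e+11
Tsurr^4 = 6.3077e+09
Q = 0.8170 * 5.67e-8 * 2.3610 * 9.7345e+10 = 10646.7284 W

10646.7284 W


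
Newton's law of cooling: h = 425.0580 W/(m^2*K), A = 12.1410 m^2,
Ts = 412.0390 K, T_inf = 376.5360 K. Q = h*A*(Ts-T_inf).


dT = 35.5030 K
Q = 425.0580 * 12.1410 * 35.5030 = 183217.8177 W

183217.8177 W


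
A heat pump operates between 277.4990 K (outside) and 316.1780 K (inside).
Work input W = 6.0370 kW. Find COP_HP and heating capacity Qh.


COP = 316.1780 / 38.6790 = 8.1744
Qh = 8.1744 * 6.0370 = 49.3489 kW

COP = 8.1744, Qh = 49.3489 kW


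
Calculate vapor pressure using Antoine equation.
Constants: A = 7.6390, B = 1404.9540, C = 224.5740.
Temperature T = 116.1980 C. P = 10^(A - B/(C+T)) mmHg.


C+T = 340.7720
B/(C+T) = 4.1229
log10(P) = 7.6390 - 4.1229 = 3.5161
P = 10^3.5161 = 3282.0384 mmHg

3282.0384 mmHg


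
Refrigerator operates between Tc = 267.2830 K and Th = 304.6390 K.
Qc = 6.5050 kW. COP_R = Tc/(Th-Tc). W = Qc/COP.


COP = 267.2830 / 37.3560 = 7.1550
W = 6.5050 / 7.1550 = 0.9092 kW

COP = 7.1550, W = 0.9092 kW


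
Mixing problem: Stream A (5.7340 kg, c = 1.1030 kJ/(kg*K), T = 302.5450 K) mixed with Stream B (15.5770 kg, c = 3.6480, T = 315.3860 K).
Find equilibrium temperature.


num = 19835.2534
den = 63.1495
Tf = 314.0999 K

314.0999 K


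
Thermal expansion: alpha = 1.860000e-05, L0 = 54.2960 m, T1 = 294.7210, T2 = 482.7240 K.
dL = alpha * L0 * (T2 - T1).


dT = 188.0030 K
dL = 1.860000e-05 * 54.2960 * 188.0030 = 0.189865 m
L_final = 54.485865 m

dL = 0.189865 m


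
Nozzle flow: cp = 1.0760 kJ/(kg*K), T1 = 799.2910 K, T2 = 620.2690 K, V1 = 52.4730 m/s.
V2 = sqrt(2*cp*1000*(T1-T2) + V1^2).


dT = 179.0220 K
2*cp*1000*dT = 385255.3440
V1^2 = 2753.4157
V2 = sqrt(388008.7597) = 622.9035 m/s

622.9035 m/s


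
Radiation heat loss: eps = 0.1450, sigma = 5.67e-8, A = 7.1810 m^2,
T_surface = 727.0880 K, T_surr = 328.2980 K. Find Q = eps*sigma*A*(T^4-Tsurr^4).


T^4 = 2.7948e+11
Tsurr^4 = 1.1616e+10
Q = 0.1450 * 5.67e-8 * 7.1810 * 2.6786e+11 = 15814.1801 W

15814.1801 W


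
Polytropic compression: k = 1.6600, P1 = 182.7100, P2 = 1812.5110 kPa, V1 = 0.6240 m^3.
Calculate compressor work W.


(k-1)/k = 0.3976
(P2/P1)^exp = 2.4900
W = 2.5152 * 182.7100 * 0.6240 * (2.4900 - 1) = 427.2761 kJ

427.2761 kJ


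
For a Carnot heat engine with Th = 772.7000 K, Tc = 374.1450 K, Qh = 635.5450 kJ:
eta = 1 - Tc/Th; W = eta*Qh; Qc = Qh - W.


eta = 1 - 374.1450/772.7000 = 0.5158
W = 0.5158 * 635.5450 = 327.8111 kJ
Qc = 635.5450 - 327.8111 = 307.7339 kJ

eta = 51.5795%, W = 327.8111 kJ, Qc = 307.7339 kJ


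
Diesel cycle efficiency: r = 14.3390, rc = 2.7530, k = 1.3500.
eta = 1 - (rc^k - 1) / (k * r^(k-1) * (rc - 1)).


r^(k-1) = 2.5397
rc^k = 3.9241
eta = 0.5135 = 51.3489%

51.3489%


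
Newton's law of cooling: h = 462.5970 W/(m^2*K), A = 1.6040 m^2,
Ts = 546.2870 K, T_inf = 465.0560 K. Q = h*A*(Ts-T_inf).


dT = 81.2310 K
Q = 462.5970 * 1.6040 * 81.2310 = 60273.8559 W

60273.8559 W


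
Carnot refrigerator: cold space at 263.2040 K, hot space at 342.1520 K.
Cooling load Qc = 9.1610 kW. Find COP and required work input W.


COP = 263.2040 / 78.9480 = 3.3339
W = 9.1610 / 3.3339 = 2.7478 kW

COP = 3.3339, W = 2.7478 kW


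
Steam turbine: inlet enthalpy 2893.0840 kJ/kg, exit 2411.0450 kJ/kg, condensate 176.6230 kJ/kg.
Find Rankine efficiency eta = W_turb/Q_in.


W = 482.0390 kJ/kg
Q_in = 2716.4610 kJ/kg
eta = 0.1775 = 17.7451%

eta = 17.7451%


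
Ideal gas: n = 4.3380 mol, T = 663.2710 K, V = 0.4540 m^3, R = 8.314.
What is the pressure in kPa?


P = nRT/V = 4.3380 * 8.314 * 663.2710 / 0.4540
= 23921.6194 / 0.4540 = 52690.7917 Pa = 52.6908 kPa

52.6908 kPa


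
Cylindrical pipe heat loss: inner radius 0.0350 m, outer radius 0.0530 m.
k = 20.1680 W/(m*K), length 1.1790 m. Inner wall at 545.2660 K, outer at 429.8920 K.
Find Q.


dT = 115.3740 K
ln(ro/ri) = 0.4149
Q = 2*pi*20.1680*1.1790*115.3740 / 0.4149 = 41540.8254 W

41540.8254 W


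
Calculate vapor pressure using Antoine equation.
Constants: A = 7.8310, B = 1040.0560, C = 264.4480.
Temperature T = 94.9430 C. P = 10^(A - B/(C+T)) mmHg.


C+T = 359.3910
B/(C+T) = 2.8939
log10(P) = 7.8310 - 2.8939 = 4.9371
P = 10^4.9371 = 86508.7374 mmHg

86508.7374 mmHg


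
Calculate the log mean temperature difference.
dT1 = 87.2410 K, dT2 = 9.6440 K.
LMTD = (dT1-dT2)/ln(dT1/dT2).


dT1/dT2 = 9.0461
ln(dT1/dT2) = 2.2023
LMTD = 77.5970 / 2.2023 = 35.2339 K

35.2339 K


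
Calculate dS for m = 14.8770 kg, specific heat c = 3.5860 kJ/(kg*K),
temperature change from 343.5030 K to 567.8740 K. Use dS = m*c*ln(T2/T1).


T2/T1 = 1.6532
ln(T2/T1) = 0.5027
dS = 14.8770 * 3.5860 * 0.5027 = 26.8187 kJ/K

26.8187 kJ/K


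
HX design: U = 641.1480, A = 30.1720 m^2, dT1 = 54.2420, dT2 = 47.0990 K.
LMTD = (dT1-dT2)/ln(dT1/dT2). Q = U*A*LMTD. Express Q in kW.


LMTD = 50.5865 K
Q = 641.1480 * 30.1720 * 50.5865 = 978581.0928 W = 978.5811 kW

978.5811 kW


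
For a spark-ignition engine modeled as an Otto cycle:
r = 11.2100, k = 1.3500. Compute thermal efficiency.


r^(k-1) = 2.3300
eta = 1 - 1/2.3300 = 0.5708 = 57.0821%

57.0821%


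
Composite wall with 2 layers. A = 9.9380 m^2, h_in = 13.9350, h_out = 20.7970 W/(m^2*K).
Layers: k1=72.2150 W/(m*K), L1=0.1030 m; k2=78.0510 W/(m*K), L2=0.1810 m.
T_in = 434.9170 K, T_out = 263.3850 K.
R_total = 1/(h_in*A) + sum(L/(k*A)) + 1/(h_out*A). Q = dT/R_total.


R_conv_in = 1/(13.9350*9.9380) = 0.0072
R_1 = 0.1030/(72.2150*9.9380) = 0.0001
R_2 = 0.1810/(78.0510*9.9380) = 0.0002
R_conv_out = 1/(20.7970*9.9380) = 0.0048
R_total = 0.0124 K/W
Q = 171.5320 / 0.0124 = 13792.9652 W

R_total = 0.0124 K/W, Q = 13792.9652 W


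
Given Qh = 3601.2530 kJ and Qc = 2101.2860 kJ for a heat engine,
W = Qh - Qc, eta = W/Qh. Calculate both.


W = 3601.2530 - 2101.2860 = 1499.9670 kJ
eta = 1499.9670 / 3601.2530 = 0.4165 = 41.6513%

W = 1499.9670 kJ, eta = 41.6513%


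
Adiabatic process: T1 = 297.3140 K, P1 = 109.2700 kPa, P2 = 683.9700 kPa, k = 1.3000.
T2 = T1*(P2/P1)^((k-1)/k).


(k-1)/k = 0.2308
(P2/P1)^exp = 1.5269
T2 = 297.3140 * 1.5269 = 453.9744 K

453.9744 K


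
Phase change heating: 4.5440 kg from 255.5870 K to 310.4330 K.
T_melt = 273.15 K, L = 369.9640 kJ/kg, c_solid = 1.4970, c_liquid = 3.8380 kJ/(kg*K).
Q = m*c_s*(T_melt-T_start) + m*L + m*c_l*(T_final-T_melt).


Q1 (sensible, solid) = 4.5440 * 1.4970 * 17.5630 = 119.4700 kJ
Q2 (latent) = 4.5440 * 369.9640 = 1681.1164 kJ
Q3 (sensible, liquid) = 4.5440 * 3.8380 * 37.2830 = 650.2107 kJ
Q_total = 2450.7972 kJ

2450.7972 kJ


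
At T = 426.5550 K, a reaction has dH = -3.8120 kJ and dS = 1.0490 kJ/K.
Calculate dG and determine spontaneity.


T*dS = 426.5550 * 1.0490 = 447.4562 kJ
dG = -3.8120 - 447.4562 = -451.2682 kJ (spontaneous)

dG = -451.2682 kJ, spontaneous


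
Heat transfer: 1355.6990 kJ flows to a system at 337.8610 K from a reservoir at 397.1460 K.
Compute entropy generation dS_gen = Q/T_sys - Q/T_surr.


dS_sys = 1355.6990/337.8610 = 4.0126 kJ/K
dS_surr = -1355.6990/397.1460 = -3.4136 kJ/K
dS_gen = 4.0126 - 3.4136 = 0.5990 kJ/K (irreversible)

dS_gen = 0.5990 kJ/K, irreversible


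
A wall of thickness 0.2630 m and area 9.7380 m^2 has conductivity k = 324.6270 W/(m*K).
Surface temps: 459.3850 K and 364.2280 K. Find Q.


dT = 95.1570 K
Q = 324.6270 * 9.7380 * 95.1570 / 0.2630 = 1143771.8447 W

1143771.8447 W


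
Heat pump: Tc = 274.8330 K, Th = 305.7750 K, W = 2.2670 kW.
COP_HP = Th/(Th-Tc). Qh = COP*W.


COP = 305.7750 / 30.9420 = 9.8822
Qh = 9.8822 * 2.2670 = 22.4029 kW

COP = 9.8822, Qh = 22.4029 kW


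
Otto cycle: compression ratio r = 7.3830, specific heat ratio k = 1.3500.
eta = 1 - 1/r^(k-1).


r^(k-1) = 2.0132
eta = 1 - 1/2.0132 = 0.5033 = 50.3272%

50.3272%


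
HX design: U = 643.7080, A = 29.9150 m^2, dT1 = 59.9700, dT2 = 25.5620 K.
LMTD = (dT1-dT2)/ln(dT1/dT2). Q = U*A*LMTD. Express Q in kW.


LMTD = 40.3500 K
Q = 643.7080 * 29.9150 * 40.3500 = 777001.6643 W = 777.0017 kW

777.0017 kW


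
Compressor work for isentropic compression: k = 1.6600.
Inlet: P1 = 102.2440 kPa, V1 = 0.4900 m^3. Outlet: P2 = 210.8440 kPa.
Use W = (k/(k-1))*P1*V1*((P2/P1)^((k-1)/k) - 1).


(k-1)/k = 0.3976
(P2/P1)^exp = 1.3334
W = 2.5152 * 102.2440 * 0.4900 * (1.3334 - 1) = 42.0155 kJ

42.0155 kJ


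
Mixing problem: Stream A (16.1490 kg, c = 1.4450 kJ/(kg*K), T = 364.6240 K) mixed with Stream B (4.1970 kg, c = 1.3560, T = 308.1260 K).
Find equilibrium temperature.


num = 10262.1980
den = 29.0264
Tf = 353.5466 K

353.5466 K


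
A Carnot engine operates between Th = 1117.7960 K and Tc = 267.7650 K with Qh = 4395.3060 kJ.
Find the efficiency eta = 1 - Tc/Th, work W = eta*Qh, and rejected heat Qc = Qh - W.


eta = 1 - 267.7650/1117.7960 = 0.7605
W = 0.7605 * 4395.3060 = 3342.4224 kJ
Qc = 4395.3060 - 3342.4224 = 1052.8836 kJ

eta = 76.0453%, W = 3342.4224 kJ, Qc = 1052.8836 kJ


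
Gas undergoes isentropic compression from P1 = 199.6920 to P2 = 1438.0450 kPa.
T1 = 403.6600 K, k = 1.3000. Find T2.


(k-1)/k = 0.2308
(P2/P1)^exp = 1.5771
T2 = 403.6600 * 1.5771 = 636.6196 K

636.6196 K


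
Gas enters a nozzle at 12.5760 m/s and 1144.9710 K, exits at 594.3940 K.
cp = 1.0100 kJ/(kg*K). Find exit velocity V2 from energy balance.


dT = 550.5770 K
2*cp*1000*dT = 1112165.5400
V1^2 = 158.1558
V2 = sqrt(1112323.6958) = 1054.6676 m/s

1054.6676 m/s


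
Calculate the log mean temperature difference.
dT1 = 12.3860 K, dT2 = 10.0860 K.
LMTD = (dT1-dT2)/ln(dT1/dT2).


dT1/dT2 = 1.2280
ln(dT1/dT2) = 0.2054
LMTD = 2.3000 / 0.2054 = 11.1967 K

11.1967 K


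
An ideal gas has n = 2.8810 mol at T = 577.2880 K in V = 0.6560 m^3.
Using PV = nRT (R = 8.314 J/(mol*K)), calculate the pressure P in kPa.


P = nRT/V = 2.8810 * 8.314 * 577.2880 / 0.6560
= 13827.5682 / 0.6560 = 21078.6100 Pa = 21.0786 kPa

21.0786 kPa


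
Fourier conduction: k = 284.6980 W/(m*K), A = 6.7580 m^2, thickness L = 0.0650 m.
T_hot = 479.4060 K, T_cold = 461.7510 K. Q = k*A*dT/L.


dT = 17.6550 K
Q = 284.6980 * 6.7580 * 17.6550 / 0.0650 = 522585.0350 W

522585.0350 W


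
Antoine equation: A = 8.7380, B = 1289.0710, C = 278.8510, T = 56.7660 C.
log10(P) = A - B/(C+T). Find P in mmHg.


C+T = 335.6170
B/(C+T) = 3.8409
log10(P) = 8.7380 - 3.8409 = 4.8971
P = 10^4.8971 = 78904.3595 mmHg

78904.3595 mmHg


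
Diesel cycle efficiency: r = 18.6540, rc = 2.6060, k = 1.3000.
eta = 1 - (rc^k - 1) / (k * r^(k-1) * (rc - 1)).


r^(k-1) = 2.4056
rc^k = 3.4735
eta = 0.5075 = 50.7518%

50.7518%


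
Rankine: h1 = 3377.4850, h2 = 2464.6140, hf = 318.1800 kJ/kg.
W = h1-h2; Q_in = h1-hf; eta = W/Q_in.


W = 912.8710 kJ/kg
Q_in = 3059.3050 kJ/kg
eta = 0.2984 = 29.8392%

eta = 29.8392%


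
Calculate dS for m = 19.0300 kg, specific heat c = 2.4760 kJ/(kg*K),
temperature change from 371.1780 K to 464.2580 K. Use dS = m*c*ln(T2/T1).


T2/T1 = 1.2508
ln(T2/T1) = 0.2238
dS = 19.0300 * 2.4760 * 0.2238 = 10.5431 kJ/K

10.5431 kJ/K


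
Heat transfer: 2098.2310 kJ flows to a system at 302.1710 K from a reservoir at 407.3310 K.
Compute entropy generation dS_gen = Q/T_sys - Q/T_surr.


dS_sys = 2098.2310/302.1710 = 6.9439 kJ/K
dS_surr = -2098.2310/407.3310 = -5.1512 kJ/K
dS_gen = 6.9439 - 5.1512 = 1.7927 kJ/K (irreversible)

dS_gen = 1.7927 kJ/K, irreversible


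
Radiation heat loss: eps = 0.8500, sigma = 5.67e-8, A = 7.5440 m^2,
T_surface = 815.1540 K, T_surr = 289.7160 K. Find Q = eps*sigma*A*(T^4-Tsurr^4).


T^4 = 4.4153e+11
Tsurr^4 = 7.0451e+09
Q = 0.8500 * 5.67e-8 * 7.5440 * 4.3448e+11 = 157970.7648 W

157970.7648 W


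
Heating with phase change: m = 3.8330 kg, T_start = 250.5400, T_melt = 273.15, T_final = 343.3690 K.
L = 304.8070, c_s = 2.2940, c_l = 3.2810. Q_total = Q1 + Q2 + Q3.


Q1 (sensible, solid) = 3.8330 * 2.2940 * 22.6100 = 198.8075 kJ
Q2 (latent) = 3.8330 * 304.8070 = 1168.3252 kJ
Q3 (sensible, liquid) = 3.8330 * 3.2810 * 70.2190 = 883.0793 kJ
Q_total = 2250.2120 kJ

2250.2120 kJ


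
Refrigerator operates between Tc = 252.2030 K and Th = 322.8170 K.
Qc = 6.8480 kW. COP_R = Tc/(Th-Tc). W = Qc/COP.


COP = 252.2030 / 70.6140 = 3.5716
W = 6.8480 / 3.5716 = 1.9174 kW

COP = 3.5716, W = 1.9174 kW


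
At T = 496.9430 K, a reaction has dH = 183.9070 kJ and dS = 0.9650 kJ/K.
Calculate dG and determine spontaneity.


T*dS = 496.9430 * 0.9650 = 479.5500 kJ
dG = 183.9070 - 479.5500 = -295.6430 kJ (spontaneous)

dG = -295.6430 kJ, spontaneous


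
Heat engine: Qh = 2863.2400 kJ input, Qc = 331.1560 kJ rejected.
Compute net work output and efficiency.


W = 2863.2400 - 331.1560 = 2532.0840 kJ
eta = 2532.0840 / 2863.2400 = 0.8843 = 88.4342%

W = 2532.0840 kJ, eta = 88.4342%


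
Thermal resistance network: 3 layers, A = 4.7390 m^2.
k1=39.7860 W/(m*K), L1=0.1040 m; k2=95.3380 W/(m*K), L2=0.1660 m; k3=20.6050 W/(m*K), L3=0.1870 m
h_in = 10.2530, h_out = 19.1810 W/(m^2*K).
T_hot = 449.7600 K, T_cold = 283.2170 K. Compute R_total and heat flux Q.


R_conv_in = 1/(10.2530*4.7390) = 0.0206
R_1 = 0.1040/(39.7860*4.7390) = 0.0006
R_2 = 0.1660/(95.3380*4.7390) = 0.0004
R_3 = 0.1870/(20.6050*4.7390) = 0.0019
R_conv_out = 1/(19.1810*4.7390) = 0.0110
R_total = 0.0344 K/W
Q = 166.5430 / 0.0344 = 4839.0990 W

R_total = 0.0344 K/W, Q = 4839.0990 W


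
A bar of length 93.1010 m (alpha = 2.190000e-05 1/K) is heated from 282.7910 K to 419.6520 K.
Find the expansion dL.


dT = 136.8610 K
dL = 2.190000e-05 * 93.1010 * 136.8610 = 0.279048 m
L_final = 93.380048 m

dL = 0.279048 m


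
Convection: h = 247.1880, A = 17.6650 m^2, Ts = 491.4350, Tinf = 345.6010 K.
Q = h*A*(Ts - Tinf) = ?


dT = 145.8340 K
Q = 247.1880 * 17.6650 * 145.8340 = 636795.2473 W

636795.2473 W


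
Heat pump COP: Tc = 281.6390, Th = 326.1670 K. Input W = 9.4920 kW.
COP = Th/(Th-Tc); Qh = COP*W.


COP = 326.1670 / 44.5280 = 7.3250
Qh = 7.3250 * 9.4920 = 69.5288 kW

COP = 7.3250, Qh = 69.5288 kW


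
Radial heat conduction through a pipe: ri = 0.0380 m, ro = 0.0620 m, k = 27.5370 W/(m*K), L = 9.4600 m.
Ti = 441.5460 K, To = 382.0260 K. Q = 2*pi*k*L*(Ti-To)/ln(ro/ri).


dT = 59.5200 K
ln(ro/ri) = 0.4895
Q = 2*pi*27.5370*9.4600*59.5200 / 0.4895 = 199000.9141 W

199000.9141 W


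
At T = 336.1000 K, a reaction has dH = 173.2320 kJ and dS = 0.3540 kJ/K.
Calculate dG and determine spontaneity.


T*dS = 336.1000 * 0.3540 = 118.9794 kJ
dG = 173.2320 - 118.9794 = 54.2526 kJ (non-spontaneous)

dG = 54.2526 kJ, non-spontaneous


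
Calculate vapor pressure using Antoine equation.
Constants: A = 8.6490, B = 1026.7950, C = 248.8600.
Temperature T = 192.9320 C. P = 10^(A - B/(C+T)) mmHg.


C+T = 441.7920
B/(C+T) = 2.3242
log10(P) = 8.6490 - 2.3242 = 6.3248
P = 10^6.3248 = 2112713.7904 mmHg

2112713.7904 mmHg


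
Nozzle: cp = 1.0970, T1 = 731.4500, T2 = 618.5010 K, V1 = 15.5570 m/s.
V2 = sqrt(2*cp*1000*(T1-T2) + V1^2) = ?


dT = 112.9490 K
2*cp*1000*dT = 247810.1060
V1^2 = 242.0202
V2 = sqrt(248052.1262) = 498.0483 m/s

498.0483 m/s


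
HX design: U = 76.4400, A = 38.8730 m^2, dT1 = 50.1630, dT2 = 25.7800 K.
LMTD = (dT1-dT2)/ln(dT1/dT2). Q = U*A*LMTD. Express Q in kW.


LMTD = 36.6288 K
Q = 76.4400 * 38.8730 * 36.6288 = 108840.6711 W = 108.8407 kW

108.8407 kW


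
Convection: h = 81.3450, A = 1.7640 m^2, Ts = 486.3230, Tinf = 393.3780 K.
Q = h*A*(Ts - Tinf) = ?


dT = 92.9450 K
Q = 81.3450 * 1.7640 * 92.9450 = 13336.9178 W

13336.9178 W


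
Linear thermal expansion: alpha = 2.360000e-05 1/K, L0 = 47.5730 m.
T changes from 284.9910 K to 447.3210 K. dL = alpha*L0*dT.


dT = 162.3300 K
dL = 2.360000e-05 * 47.5730 * 162.3300 = 0.182252 m
L_final = 47.755252 m

dL = 0.182252 m


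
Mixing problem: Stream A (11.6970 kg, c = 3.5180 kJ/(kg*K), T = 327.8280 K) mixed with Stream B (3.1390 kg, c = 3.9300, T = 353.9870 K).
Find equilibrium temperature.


num = 17857.0165
den = 53.4863
Tf = 333.8614 K

333.8614 K


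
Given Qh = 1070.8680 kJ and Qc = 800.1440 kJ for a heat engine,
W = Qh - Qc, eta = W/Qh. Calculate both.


W = 1070.8680 - 800.1440 = 270.7240 kJ
eta = 270.7240 / 1070.8680 = 0.2528 = 25.2808%

W = 270.7240 kJ, eta = 25.2808%


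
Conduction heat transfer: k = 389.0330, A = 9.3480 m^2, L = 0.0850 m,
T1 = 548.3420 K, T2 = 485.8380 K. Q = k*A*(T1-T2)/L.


dT = 62.5040 K
Q = 389.0330 * 9.3480 * 62.5040 / 0.0850 = 2674200.9056 W

2674200.9056 W


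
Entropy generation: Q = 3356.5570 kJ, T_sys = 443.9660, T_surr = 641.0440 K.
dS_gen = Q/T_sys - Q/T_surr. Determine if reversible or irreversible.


dS_sys = 3356.5570/443.9660 = 7.5604 kJ/K
dS_surr = -3356.5570/641.0440 = -5.2361 kJ/K
dS_gen = 7.5604 - 5.2361 = 2.3243 kJ/K (irreversible)

dS_gen = 2.3243 kJ/K, irreversible


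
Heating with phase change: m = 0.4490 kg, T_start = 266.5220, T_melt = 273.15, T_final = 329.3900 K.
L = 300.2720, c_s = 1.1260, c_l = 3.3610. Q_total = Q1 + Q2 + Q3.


Q1 (sensible, solid) = 0.4490 * 1.1260 * 6.6280 = 3.3509 kJ
Q2 (latent) = 0.4490 * 300.2720 = 134.8221 kJ
Q3 (sensible, liquid) = 0.4490 * 3.3610 * 56.2400 = 84.8712 kJ
Q_total = 223.0442 kJ

223.0442 kJ


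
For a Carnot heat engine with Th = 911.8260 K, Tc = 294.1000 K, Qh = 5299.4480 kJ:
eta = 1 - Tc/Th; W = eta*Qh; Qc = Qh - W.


eta = 1 - 294.1000/911.8260 = 0.6775
W = 0.6775 * 5299.4480 = 3590.1661 kJ
Qc = 5299.4480 - 3590.1661 = 1709.2819 kJ

eta = 67.7460%, W = 3590.1661 kJ, Qc = 1709.2819 kJ
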